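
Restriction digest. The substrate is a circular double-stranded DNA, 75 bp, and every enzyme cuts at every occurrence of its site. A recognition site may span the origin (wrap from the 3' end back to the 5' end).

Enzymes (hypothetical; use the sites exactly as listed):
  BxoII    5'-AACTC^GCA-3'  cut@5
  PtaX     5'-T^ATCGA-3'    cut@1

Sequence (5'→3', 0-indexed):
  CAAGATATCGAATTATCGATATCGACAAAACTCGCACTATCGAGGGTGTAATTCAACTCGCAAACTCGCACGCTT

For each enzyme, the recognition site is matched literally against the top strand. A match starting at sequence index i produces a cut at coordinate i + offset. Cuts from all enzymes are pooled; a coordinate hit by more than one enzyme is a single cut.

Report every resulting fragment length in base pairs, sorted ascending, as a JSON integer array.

[5,6,8,8,13,14,21]

Per-enzyme occurrences:
  BxoII (AACTCGCA, off=5): starts [28, 54, 62] → cuts [33, 59, 67]
  PtaX (TATCGA, off=1): starts [5, 13, 19, 37] → cuts [6, 14, 20, 38]

All cut coordinates (distinct, sorted): [6, 14, 20, 33, 38, 59, 67]

Fragment lengths:
  6→14: 8 bp
  14→20: 6 bp
  20→33: 13 bp
  33→38: 5 bp
  38→59: 21 bp
  59→67: 8 bp
  67→6 (wrap): 75-67+6 = 14 bp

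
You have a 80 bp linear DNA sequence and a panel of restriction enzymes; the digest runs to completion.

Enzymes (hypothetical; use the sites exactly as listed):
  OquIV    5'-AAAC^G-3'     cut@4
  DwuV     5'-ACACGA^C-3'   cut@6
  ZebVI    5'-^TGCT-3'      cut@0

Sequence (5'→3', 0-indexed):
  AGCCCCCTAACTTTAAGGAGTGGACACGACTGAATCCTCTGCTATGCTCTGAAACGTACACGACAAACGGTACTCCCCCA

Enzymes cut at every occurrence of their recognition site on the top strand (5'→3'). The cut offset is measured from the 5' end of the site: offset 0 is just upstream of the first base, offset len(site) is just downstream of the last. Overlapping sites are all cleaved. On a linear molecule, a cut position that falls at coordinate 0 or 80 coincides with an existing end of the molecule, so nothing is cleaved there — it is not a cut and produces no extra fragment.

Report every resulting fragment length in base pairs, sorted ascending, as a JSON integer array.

[5,5,8,10,11,12,29]

Per-enzyme occurrences:
  OquIV AAACG/4: at [51, 64] ⇒ [55, 68]
  DwuV ACACGAC/6: at [23, 57] ⇒ [29, 63]
  ZebVI TGCT/0: at [39, 44] ⇒ [39, 44]

Pooled cuts: [29, 39, 44, 55, 63, 68]

Fragment lengths:
  [0,29): 29 bp
  [29,39): 10 bp
  [39,44): 5 bp
  [44,55): 11 bp
  [55,63): 8 bp
  [63,68): 5 bp
  [68,80): 12 bp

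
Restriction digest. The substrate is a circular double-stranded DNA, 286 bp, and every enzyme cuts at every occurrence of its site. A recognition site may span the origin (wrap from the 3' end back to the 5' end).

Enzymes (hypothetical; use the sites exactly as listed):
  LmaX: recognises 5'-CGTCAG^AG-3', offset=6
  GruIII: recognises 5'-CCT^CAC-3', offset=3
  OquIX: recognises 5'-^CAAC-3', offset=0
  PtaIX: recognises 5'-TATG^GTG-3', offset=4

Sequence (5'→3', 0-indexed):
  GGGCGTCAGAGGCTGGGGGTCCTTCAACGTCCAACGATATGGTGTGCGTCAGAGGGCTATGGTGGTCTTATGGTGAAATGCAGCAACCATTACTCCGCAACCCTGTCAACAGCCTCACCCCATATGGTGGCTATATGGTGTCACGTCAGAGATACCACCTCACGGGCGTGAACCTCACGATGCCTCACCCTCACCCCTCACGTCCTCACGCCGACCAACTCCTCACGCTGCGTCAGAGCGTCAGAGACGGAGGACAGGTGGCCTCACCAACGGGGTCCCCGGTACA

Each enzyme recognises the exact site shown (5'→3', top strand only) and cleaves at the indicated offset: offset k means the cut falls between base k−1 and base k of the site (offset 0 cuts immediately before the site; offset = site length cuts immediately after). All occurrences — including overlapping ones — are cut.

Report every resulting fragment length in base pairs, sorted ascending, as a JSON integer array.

Scan for sites:
  LmaX (CGTCAGAG, off=6): starts [3, 46, 143, 230, 238] → cuts [9, 52, 149, 236, 244]
  GruIII (CCTCAC, off=3): starts [112, 157, 172, 182, 188, 195, 203, 220, 261] → cuts [115, 160, 175, 185, 191, 198, 206, 223, 264]
  OquIX (CAAC, off=0): starts [24, 31, 83, 97, 106, 215, 267] → cuts [24, 31, 83, 97, 106, 215, 267]
  PtaIX (TATGGTG, off=4): starts [37, 57, 68, 122, 133] → cuts [41, 61, 72, 126, 137]

All cut coordinates (distinct, sorted): [9, 24, 31, 41, 52, 61, 72, 83, 97, 106, 115, 126, 137, 149, 160, 175, 185, 191, 198, 206, 215, 223, 236, 244, 264, 267]

Fragment lengths:
  9→24: 15 bp
  24→31: 7 bp
  31→41: 10 bp
  41→52: 11 bp
  52→61: 9 bp
  61→72: 11 bp
  72→83: 11 bp
  83→97: 14 bp
  97→106: 9 bp
  106→115: 9 bp
  115→126: 11 bp
  126→137: 11 bp
  137→149: 12 bp
  149→160: 11 bp
  160→175: 15 bp
  175→185: 10 bp
  185→191: 6 bp
  191→198: 7 bp
  198→206: 8 bp
  206→215: 9 bp
  215→223: 8 bp
  223→236: 13 bp
  236→244: 8 bp
  244→264: 20 bp
  264→267: 3 bp
  267→9 (wrap): 286-267+9 = 28 bp

[3,6,7,7,8,8,8,9,9,9,9,10,10,11,11,11,11,11,11,12,13,14,15,15,20,28]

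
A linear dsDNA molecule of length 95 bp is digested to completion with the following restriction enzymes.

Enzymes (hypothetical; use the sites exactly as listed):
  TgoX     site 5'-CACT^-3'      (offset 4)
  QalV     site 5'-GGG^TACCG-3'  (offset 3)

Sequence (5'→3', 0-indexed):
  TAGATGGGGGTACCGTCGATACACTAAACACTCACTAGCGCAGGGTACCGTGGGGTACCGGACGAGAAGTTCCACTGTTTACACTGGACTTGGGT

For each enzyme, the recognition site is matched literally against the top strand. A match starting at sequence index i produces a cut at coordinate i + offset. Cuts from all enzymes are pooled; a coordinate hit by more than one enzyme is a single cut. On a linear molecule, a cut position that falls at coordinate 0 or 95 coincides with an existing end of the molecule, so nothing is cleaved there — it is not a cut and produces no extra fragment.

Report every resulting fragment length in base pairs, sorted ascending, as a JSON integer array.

Per-enzyme occurrences:
  TgoX (CACT, off=4): starts [21, 28, 32, 72, 81] → cuts [25, 32, 36, 76, 85]
  QalV (GGGTACCG, off=3): starts [7, 42, 52] → cuts [10, 45, 55]

Pooled cuts: [10, 25, 32, 36, 45, 55, 76, 85]

Fragments:
  [0,10): 10 bp
  [10,25): 15 bp
  [25,32): 7 bp
  [32,36): 4 bp
  [36,45): 9 bp
  [45,55): 10 bp
  [55,76): 21 bp
  [76,85): 9 bp
  [85,95): 10 bp

[4,7,9,9,10,10,10,15,21]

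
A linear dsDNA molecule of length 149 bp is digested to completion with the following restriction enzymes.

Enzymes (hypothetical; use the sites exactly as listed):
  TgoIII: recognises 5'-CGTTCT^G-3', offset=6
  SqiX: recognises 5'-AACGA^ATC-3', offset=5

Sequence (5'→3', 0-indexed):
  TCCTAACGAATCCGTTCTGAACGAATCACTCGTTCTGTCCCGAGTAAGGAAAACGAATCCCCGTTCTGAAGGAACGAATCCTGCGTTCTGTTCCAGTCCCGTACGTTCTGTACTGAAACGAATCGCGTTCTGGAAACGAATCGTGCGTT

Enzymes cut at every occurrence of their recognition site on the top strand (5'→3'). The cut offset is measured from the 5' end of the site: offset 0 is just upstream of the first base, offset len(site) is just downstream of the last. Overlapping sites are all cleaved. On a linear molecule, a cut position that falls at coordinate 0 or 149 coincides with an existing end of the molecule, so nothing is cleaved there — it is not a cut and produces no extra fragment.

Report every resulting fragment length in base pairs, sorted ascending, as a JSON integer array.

Site scan:
  TgoIII (CGTTCTG, off=6): starts [12, 30, 61, 83, 103, 125] → cuts [18, 36, 67, 89, 109, 131]
  SqiX (AACGAATC, off=5): starts [4, 19, 51, 72, 116, 134] → cuts [9, 24, 56, 77, 121, 139]

All cut coordinates (distinct, sorted): [9, 18, 24, 36, 56, 67, 77, 89, 109, 121, 131, 139]

Fragments:
  [0,9): 9 bp
  [9,18): 9 bp
  [18,24): 6 bp
  [24,36): 12 bp
  [36,56): 20 bp
  [56,67): 11 bp
  [67,77): 10 bp
  [77,89): 12 bp
  [89,109): 20 bp
  [109,121): 12 bp
  [121,131): 10 bp
  [131,139): 8 bp
  [139,149): 10 bp

[6,8,9,9,10,10,10,11,12,12,12,20,20]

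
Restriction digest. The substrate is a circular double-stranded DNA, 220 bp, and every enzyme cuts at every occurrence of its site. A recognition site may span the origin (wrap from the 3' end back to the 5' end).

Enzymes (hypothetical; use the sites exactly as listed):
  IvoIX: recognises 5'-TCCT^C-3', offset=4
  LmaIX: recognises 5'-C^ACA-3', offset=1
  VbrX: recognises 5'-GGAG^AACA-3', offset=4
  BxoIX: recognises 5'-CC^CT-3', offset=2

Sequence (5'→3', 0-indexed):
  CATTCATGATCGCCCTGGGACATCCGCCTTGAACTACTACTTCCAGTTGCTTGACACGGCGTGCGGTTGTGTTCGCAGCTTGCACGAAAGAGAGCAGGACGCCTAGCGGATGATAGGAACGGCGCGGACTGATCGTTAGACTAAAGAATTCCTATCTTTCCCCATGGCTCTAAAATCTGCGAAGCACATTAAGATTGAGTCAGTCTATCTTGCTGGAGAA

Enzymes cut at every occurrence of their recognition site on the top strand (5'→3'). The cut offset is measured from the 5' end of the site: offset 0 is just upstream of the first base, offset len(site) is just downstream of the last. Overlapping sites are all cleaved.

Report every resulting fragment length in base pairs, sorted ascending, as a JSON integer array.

[16,33,171]

Site scan:
  IvoIX (TCCTC, off=4): no sites
  LmaIX (CACA, off=1): starts [184] → cuts [185]
  VbrX (GGAGAACA, off=4): starts [214] → cuts [218]
  BxoIX (CCCT, off=2): starts [12] → cuts [14]

Pooled cuts: [14, 185, 218]

Fragment lengths:
  14→185: 171 bp
  185→218: 33 bp
  218→14 (wrap): 220-218+14 = 16 bp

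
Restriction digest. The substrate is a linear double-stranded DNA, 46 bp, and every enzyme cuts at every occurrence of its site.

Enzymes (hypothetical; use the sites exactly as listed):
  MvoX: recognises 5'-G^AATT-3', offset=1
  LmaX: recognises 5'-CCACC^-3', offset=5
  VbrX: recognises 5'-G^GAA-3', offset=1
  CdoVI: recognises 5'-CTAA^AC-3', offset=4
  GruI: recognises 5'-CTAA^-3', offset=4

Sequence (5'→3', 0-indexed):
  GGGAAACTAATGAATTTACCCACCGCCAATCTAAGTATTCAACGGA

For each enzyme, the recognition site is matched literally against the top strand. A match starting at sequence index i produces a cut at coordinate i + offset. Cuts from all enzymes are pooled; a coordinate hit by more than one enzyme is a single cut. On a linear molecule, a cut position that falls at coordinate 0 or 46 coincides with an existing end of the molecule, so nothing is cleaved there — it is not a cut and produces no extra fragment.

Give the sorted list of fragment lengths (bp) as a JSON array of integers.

Site scan:
  MvoX GAATT/1: at [11] ⇒ [12]
  LmaX CCACC/5: at [19] ⇒ [24]
  VbrX GGAA/1: at [1] ⇒ [2]
  CdoVI (CTAAAC, off=4): no sites
  GruI CTAA/4: at [6, 30] ⇒ [10, 34]

All cut coordinates (distinct, sorted): [2, 10, 12, 24, 34]

Fragments:
  [0,2): 2 bp
  [2,10): 8 bp
  [10,12): 2 bp
  [12,24): 12 bp
  [24,34): 10 bp
  [34,46): 12 bp

[2,2,8,10,12,12]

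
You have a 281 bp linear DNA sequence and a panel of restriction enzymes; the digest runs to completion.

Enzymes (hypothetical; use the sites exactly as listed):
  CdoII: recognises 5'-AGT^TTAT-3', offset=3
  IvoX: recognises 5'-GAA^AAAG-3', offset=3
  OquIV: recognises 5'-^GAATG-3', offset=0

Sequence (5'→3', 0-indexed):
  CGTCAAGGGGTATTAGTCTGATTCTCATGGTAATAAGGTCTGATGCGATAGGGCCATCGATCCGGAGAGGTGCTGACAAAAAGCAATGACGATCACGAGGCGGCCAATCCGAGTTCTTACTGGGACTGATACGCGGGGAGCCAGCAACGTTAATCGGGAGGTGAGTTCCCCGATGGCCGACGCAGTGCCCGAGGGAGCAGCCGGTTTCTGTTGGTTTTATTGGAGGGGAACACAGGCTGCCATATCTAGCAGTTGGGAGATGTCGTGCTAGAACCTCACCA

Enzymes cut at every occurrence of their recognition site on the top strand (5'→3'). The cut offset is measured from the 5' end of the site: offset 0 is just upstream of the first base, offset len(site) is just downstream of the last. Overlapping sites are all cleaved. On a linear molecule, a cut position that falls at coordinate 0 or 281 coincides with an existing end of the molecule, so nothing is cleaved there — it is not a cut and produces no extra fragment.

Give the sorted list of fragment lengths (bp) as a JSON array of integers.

[281]

Scan for sites:
  CdoII (AGTTTAT, off=3): no sites
  IvoX (GAAAAAG, off=3): no sites
  OquIV (GAATG, off=0): no sites

Pooled cuts: ∅

Fragments:
  no cuts → one linear fragment of 281 bp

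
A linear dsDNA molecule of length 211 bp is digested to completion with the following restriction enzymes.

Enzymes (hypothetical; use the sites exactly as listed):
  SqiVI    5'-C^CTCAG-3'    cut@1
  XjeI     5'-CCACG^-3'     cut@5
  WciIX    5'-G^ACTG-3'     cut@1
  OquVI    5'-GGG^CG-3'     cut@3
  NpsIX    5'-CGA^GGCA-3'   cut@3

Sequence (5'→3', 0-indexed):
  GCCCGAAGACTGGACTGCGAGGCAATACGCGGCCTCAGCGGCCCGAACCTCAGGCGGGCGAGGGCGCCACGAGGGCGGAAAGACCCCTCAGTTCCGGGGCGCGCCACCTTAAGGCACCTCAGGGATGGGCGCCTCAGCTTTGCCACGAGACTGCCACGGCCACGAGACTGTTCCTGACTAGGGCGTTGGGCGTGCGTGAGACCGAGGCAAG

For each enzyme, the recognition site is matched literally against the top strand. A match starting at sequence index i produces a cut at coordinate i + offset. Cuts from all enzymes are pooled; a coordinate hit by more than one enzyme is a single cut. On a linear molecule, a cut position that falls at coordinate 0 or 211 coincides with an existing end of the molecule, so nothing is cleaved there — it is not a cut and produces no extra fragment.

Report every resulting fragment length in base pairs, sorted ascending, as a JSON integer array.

[2,2,3,4,5,6,6,6,7,7,7,8,9,10,11,12,13,13,15,15,15,17,18]

Scan for sites:
  SqiVI (CCTCAG, off=1): starts [32, 47, 85, 116, 131] → cuts [33, 48, 86, 117, 132]
  XjeI (CCACG, off=5): starts [66, 142, 153, 159] → cuts [71, 147, 158, 164]
  WciIX (GACTG, off=1): starts [7, 12, 148, 165] → cuts [8, 13, 149, 166]
  OquVI (GGGCG, off=3): starts [55, 61, 72, 96, 126, 180, 187] → cuts [58, 64, 75, 99, 129, 183, 190]
  NpsIX (CGAGGCA, off=3): starts [17, 202] → cuts [20, 205]

Pooled cuts: [8, 13, 20, 33, 48, 58, 64, 71, 75, 86, 99, 117, 129, 132, 147, 149, 158, 164, 166, 183, 190, 205]

Fragment lengths:
  [0,8): 8 bp
  [8,13): 5 bp
  [13,20): 7 bp
  [20,33): 13 bp
  [33,48): 15 bp
  [48,58): 10 bp
  [58,64): 6 bp
  [64,71): 7 bp
  [71,75): 4 bp
  [75,86): 11 bp
  [86,99): 13 bp
  [99,117): 18 bp
  [117,129): 12 bp
  [129,132): 3 bp
  [132,147): 15 bp
  [147,149): 2 bp
  [149,158): 9 bp
  [158,164): 6 bp
  [164,166): 2 bp
  [166,183): 17 bp
  [183,190): 7 bp
  [190,205): 15 bp
  [205,211): 6 bp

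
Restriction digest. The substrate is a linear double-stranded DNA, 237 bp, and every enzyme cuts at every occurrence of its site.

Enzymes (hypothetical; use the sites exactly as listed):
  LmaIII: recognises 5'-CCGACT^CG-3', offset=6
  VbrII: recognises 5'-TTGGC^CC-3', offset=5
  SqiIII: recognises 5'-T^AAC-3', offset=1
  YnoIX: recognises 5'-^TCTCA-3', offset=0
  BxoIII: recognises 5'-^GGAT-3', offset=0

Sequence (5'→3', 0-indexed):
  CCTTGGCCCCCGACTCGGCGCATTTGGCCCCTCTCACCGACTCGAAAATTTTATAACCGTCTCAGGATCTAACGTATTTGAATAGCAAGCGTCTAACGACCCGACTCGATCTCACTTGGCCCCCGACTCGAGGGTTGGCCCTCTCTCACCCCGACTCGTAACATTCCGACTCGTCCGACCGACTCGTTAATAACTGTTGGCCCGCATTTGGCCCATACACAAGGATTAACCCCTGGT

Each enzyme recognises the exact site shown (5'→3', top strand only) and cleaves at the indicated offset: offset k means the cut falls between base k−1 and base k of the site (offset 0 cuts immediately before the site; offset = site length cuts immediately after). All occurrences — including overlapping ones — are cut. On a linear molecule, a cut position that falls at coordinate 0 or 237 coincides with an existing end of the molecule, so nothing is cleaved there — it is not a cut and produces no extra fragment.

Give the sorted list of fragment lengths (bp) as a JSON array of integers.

[3,3,3,4,5,5,5,6,7,7,8,8,10,10,10,11,11,11,11,12,12,12,13,13,13,24]

Per-enzyme occurrences:
  LmaIII (CCGACTCG, off=6): starts [9, 36, 100, 122, 150, 165, 178] → cuts [15, 42, 106, 128, 156, 171, 184]
  VbrII (TTGGCCC, off=5): starts [2, 23, 115, 134, 196, 207] → cuts [7, 28, 120, 139, 201, 212]
  SqiIII (TAAC, off=1): starts [53, 69, 93, 158, 190, 226] → cuts [54, 70, 94, 159, 191, 227]
  YnoIX (TCTCA, off=0): starts [31, 59, 109, 143] → cuts [31, 59, 109, 143]
  BxoIII (GGAT, off=0): starts [64, 222] → cuts [64, 222]

Pooled cuts: [7, 15, 28, 31, 42, 54, 59, 64, 70, 94, 106, 109, 120, 128, 139, 143, 156, 159, 171, 184, 191, 201, 212, 222, 227]

Fragments:
  [0,7): 7 bp
  [7,15): 8 bp
  [15,28): 13 bp
  [28,31): 3 bp
  [31,42): 11 bp
  [42,54): 12 bp
  [54,59): 5 bp
  [59,64): 5 bp
  [64,70): 6 bp
  [70,94): 24 bp
  [94,106): 12 bp
  [106,109): 3 bp
  [109,120): 11 bp
  [120,128): 8 bp
  [128,139): 11 bp
  [139,143): 4 bp
  [143,156): 13 bp
  [156,159): 3 bp
  [159,171): 12 bp
  [171,184): 13 bp
  [184,191): 7 bp
  [191,201): 10 bp
  [201,212): 11 bp
  [212,222): 10 bp
  [222,227): 5 bp
  [227,237): 10 bp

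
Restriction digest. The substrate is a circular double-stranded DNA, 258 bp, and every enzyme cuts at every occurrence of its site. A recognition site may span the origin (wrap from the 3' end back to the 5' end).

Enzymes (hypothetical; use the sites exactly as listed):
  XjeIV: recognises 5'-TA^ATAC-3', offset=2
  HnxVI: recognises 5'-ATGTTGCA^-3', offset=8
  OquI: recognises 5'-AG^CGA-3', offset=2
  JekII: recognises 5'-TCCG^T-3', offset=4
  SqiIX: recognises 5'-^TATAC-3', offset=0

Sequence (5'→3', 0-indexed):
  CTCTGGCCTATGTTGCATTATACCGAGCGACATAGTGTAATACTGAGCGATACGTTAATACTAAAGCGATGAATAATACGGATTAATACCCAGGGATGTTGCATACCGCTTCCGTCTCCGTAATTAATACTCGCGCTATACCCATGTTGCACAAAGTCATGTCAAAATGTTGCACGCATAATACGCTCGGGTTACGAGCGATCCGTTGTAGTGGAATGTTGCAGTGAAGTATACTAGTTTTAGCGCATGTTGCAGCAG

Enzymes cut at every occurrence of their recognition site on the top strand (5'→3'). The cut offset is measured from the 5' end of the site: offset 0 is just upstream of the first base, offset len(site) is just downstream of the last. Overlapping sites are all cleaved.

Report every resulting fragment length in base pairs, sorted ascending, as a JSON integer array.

[1,6,6,6,6,7,8,9,9,9,10,10,10,11,12,15,18,18,18,21,23,25]

Scan for sites:
  XjeIV (TAATAC, off=2): starts [37, 55, 73, 83, 124, 178] → cuts [39, 57, 75, 85, 126, 180]
  HnxVI (ATGTTGCA, off=8): starts [9, 95, 143, 166, 215, 246] → cuts [17, 103, 151, 174, 223, 254]
  OquI (AGCGA, off=2): starts [25, 45, 64, 196] → cuts [27, 47, 66, 198]
  JekII (TCCGT, off=4): starts [110, 116, 201] → cuts [114, 120, 205]
  SqiIX (TATAC, off=0): starts [18, 136, 229] → cuts [18, 136, 229]

All cut coordinates (distinct, sorted): [17, 18, 27, 39, 47, 57, 66, 75, 85, 103, 114, 120, 126, 136, 151, 174, 180, 198, 205, 223, 229, 254]

Fragments:
  17→18: 1 bp
  18→27: 9 bp
  27→39: 12 bp
  39→47: 8 bp
  47→57: 10 bp
  57→66: 9 bp
  66→75: 9 bp
  75→85: 10 bp
  85→103: 18 bp
  103→114: 11 bp
  114→120: 6 bp
  120→126: 6 bp
  126→136: 10 bp
  136→151: 15 bp
  151→174: 23 bp
  174→180: 6 bp
  180→198: 18 bp
  198→205: 7 bp
  205→223: 18 bp
  223→229: 6 bp
  229→254: 25 bp
  254→17 (wrap): 258-254+17 = 21 bp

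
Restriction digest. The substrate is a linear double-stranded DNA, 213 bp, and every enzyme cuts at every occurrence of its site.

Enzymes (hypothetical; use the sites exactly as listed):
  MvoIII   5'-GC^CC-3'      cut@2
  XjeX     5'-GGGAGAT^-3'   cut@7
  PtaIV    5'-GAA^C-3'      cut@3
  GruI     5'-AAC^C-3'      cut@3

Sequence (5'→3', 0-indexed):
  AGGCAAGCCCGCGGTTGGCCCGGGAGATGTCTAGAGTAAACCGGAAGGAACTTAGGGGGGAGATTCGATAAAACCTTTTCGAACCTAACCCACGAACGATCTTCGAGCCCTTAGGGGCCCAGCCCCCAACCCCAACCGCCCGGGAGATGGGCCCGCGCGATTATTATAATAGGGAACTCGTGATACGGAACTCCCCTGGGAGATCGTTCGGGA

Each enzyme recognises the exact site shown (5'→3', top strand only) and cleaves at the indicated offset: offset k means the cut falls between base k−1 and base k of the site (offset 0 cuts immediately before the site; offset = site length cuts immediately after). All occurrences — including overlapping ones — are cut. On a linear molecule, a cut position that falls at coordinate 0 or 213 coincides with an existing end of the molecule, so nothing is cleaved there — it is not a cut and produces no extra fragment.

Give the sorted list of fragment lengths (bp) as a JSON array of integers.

[1,3,4,5,5,6,7,7,8,9,9,9,9,9,10,10,11,12,13,14,14,14,24]

Per-enzyme occurrences:
  MvoIII (GCCC, off=2): starts [6, 17, 106, 116, 121, 137, 150] → cuts [8, 19, 108, 118, 123, 139, 152]
  XjeX (GGGAGAT, off=7): starts [21, 57, 141, 197] → cuts [28, 64, 148, 204]
  PtaIV (GAAC, off=3): starts [47, 80, 93, 173, 187] → cuts [50, 83, 96, 176, 190]
  GruI (AACC, off=3): starts [38, 71, 81, 86, 127, 133] → cuts [41, 74, 84, 89, 130, 136]

Pooled cuts: [8, 19, 28, 41, 50, 64, 74, 83, 84, 89, 96, 108, 118, 123, 130, 136, 139, 148, 152, 176, 190, 204]

Fragment lengths:
  [0,8): 8 bp
  [8,19): 11 bp
  [19,28): 9 bp
  [28,41): 13 bp
  [41,50): 9 bp
  [50,64): 14 bp
  [64,74): 10 bp
  [74,83): 9 bp
  [83,84): 1 bp
  [84,89): 5 bp
  [89,96): 7 bp
  [96,108): 12 bp
  [108,118): 10 bp
  [118,123): 5 bp
  [123,130): 7 bp
  [130,136): 6 bp
  [136,139): 3 bp
  [139,148): 9 bp
  [148,152): 4 bp
  [152,176): 24 bp
  [176,190): 14 bp
  [190,204): 14 bp
  [204,213): 9 bp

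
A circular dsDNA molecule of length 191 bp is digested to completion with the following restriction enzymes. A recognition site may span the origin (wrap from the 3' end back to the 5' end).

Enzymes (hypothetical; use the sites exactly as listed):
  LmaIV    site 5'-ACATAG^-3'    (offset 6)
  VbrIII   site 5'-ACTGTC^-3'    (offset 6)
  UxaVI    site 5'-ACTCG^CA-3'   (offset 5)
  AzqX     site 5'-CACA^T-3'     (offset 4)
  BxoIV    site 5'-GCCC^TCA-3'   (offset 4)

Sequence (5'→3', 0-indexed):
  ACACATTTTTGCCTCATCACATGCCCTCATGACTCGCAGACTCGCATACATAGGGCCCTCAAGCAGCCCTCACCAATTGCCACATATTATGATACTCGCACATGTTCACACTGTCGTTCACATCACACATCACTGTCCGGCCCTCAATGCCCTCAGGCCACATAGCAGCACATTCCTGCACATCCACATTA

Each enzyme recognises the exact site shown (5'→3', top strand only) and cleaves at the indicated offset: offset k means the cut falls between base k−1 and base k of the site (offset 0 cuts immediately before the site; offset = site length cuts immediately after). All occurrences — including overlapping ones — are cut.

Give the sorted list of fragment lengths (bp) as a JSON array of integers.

Site scan:
  LmaIV (ACATAG, off=6): starts [47, 159] → cuts [53, 165]
  VbrIII (ACTGTC, off=6): starts [109, 131] → cuts [115, 137]
  UxaVI (ACTCGCA, off=5): starts [31, 39, 93] → cuts [36, 44, 98]
  AzqX (CACAT, off=4): starts [1, 17, 80, 98, 118, 125, 158, 168, 178, 184] → cuts [5, 21, 84, 102, 122, 129, 162, 172, 182, 188]
  BxoIV (GCCCTCA, off=4): starts [22, 54, 65, 139, 148] → cuts [26, 58, 69, 143, 152]

Pooled cuts: [5, 21, 26, 36, 44, 53, 58, 69, 84, 98, 102, 115, 122, 129, 137, 143, 152, 162, 165, 172, 182, 188]

Fragment lengths:
  5→21: 16 bp
  21→26: 5 bp
  26→36: 10 bp
  36→44: 8 bp
  44→53: 9 bp
  53→58: 5 bp
  58→69: 11 bp
  69→84: 15 bp
  84→98: 14 bp
  98→102: 4 bp
  102→115: 13 bp
  115→122: 7 bp
  122→129: 7 bp
  129→137: 8 bp
  137→143: 6 bp
  143→152: 9 bp
  152→162: 10 bp
  162→165: 3 bp
  165→172: 7 bp
  172→182: 10 bp
  182→188: 6 bp
  188→5 (wrap): 191-188+5 = 8 bp

[3,4,5,5,6,6,7,7,7,8,8,8,9,9,10,10,10,11,13,14,15,16]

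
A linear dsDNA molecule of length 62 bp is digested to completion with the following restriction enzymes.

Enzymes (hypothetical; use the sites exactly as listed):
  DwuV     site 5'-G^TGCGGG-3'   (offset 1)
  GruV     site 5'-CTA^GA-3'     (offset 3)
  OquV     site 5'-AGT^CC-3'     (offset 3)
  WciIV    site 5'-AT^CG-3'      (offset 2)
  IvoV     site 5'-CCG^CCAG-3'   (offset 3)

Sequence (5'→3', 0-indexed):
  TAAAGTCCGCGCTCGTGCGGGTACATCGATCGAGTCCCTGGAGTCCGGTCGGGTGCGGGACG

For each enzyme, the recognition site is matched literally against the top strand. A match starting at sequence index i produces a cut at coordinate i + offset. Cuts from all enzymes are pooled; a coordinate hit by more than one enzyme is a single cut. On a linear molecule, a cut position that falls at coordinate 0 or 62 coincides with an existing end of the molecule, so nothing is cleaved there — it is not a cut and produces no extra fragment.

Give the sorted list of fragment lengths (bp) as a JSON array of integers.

[4,5,6,9,9,9,9,11]

Per-enzyme occurrences:
  DwuV GTGCGGG/1: at [14, 52] ⇒ [15, 53]
  GruV (CTAGA, off=3): no sites
  OquV AGTCC/3: at [3, 32, 41] ⇒ [6, 35, 44]
  WciIV ATCG/2: at [24, 28] ⇒ [26, 30]
  IvoV (CCGCCAG, off=3): no sites

Pooled cuts: [6, 15, 26, 30, 35, 44, 53]

Fragment lengths:
  [0,6): 6 bp
  [6,15): 9 bp
  [15,26): 11 bp
  [26,30): 4 bp
  [30,35): 5 bp
  [35,44): 9 bp
  [44,53): 9 bp
  [53,62): 9 bp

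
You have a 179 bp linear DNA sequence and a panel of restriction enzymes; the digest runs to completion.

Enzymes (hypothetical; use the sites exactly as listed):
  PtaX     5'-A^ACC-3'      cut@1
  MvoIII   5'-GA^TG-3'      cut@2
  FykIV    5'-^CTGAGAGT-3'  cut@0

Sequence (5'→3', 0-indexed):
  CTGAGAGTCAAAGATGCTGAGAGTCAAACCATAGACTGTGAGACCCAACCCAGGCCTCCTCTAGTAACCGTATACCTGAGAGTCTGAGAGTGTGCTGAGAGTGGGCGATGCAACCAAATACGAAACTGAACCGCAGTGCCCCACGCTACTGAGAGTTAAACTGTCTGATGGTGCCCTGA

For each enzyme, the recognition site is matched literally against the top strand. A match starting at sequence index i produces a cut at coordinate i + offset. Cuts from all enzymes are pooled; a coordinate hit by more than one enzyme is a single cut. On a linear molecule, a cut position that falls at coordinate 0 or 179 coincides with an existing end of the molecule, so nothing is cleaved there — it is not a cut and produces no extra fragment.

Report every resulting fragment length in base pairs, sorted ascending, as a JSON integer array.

[2,4,8,9,11,11,11,14,14,17,19,19,20,20]

Site scan:
  PtaX AACC/1: at [26, 46, 65, 111, 128] ⇒ [27, 47, 66, 112, 129]
  MvoIII GATG/2: at [12, 106, 166] ⇒ [14, 108, 168]
  FykIV CTGAGAGT/0: at [0, 16, 75, 83, 94, 148] ⇒ [16, 75, 83, 94, 148] (position 0 is a terminus of the linear molecule — no cut)

All cut coordinates (distinct, sorted): [14, 16, 27, 47, 66, 75, 83, 94, 108, 112, 129, 148, 168]

Fragment lengths:
  [0,14): 14 bp
  [14,16): 2 bp
  [16,27): 11 bp
  [27,47): 20 bp
  [47,66): 19 bp
  [66,75): 9 bp
  [75,83): 8 bp
  [83,94): 11 bp
  [94,108): 14 bp
  [108,112): 4 bp
  [112,129): 17 bp
  [129,148): 19 bp
  [148,168): 20 bp
  [168,179): 11 bp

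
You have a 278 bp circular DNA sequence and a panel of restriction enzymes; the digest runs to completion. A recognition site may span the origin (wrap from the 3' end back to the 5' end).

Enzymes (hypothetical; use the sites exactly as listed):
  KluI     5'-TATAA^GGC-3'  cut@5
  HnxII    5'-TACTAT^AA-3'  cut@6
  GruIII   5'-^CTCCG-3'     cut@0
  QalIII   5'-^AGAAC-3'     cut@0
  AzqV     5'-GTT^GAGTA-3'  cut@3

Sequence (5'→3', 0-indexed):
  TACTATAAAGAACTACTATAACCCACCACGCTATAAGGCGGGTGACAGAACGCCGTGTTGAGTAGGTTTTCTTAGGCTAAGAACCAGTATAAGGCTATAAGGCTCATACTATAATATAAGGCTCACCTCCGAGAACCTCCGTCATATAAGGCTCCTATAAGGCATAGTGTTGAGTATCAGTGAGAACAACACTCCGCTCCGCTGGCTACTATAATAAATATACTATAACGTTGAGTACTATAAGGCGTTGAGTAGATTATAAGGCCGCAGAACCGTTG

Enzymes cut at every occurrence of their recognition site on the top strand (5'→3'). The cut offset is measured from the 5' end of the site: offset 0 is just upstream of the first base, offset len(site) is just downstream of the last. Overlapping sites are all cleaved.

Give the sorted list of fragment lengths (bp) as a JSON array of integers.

[2,2,5,5,5,6,6,6,7,7,8,9,9,10,11,11,11,11,12,13,13,13,13,14,16,16,17,20]

Scan for sites:
  KluI TATAAGGC/5: at [31, 87, 95, 114, 144, 155, 238, 257] ⇒ [36, 92, 100, 119, 149, 160, 243, 262]
  HnxII TACTATAA/6: at [0, 13, 106, 206, 220, 235] ⇒ [6, 19, 112, 212, 226, 241]
  GruIII CTCCG/0: at [126, 136, 191, 196] ⇒ [126, 136, 191, 196]
  QalIII AGAAC/0: at [8, 46, 79, 131, 182, 268] ⇒ [8, 46, 79, 131, 182, 268]
  AzqV GTTGAGTA/3: at [56, 168, 229, 246] ⇒ [59, 171, 232, 249]

Pooled cuts: [6, 8, 19, 36, 46, 59, 79, 92, 100, 112, 119, 126, 131, 136, 149, 160, 171, 182, 191, 196, 212, 226, 232, 241, 243, 249, 262, 268]

Fragments:
  6→8: 2 bp
  8→19: 11 bp
  19→36: 17 bp
  36→46: 10 bp
  46→59: 13 bp
  59→79: 20 bp
  79→92: 13 bp
  92→100: 8 bp
  100→112: 12 bp
  112→119: 7 bp
  119→126: 7 bp
  126→131: 5 bp
  131→136: 5 bp
  136→149: 13 bp
  149→160: 11 bp
  160→171: 11 bp
  171→182: 11 bp
  182→191: 9 bp
  191→196: 5 bp
  196→212: 16 bp
  212→226: 14 bp
  226→232: 6 bp
  232→241: 9 bp
  241→243: 2 bp
  243→249: 6 bp
  249→262: 13 bp
  262→268: 6 bp
  268→6 (wrap): 278-268+6 = 16 bp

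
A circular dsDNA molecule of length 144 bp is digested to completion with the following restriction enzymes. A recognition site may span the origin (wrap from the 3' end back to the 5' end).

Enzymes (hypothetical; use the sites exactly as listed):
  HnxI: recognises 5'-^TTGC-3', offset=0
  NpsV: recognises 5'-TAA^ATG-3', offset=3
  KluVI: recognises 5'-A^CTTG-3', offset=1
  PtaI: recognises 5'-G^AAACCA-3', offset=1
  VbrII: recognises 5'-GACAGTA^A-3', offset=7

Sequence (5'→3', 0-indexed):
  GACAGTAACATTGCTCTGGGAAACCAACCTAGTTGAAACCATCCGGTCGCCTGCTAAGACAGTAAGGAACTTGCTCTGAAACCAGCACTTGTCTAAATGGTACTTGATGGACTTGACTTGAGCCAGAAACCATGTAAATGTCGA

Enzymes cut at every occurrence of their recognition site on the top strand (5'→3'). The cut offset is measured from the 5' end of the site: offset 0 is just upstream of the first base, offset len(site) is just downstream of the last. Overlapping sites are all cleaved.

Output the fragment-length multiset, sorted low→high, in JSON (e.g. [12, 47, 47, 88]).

Scan for sites:
  HnxI TTGC/0: at [10, 70] ⇒ [10, 70]
  NpsV TAAATG/3: at [93, 134] ⇒ [96, 137]
  KluVI ACTTG/1: at [68, 86, 101, 110, 115] ⇒ [69, 87, 102, 111, 116]
  PtaI GAAACCA/1: at [19, 34, 77, 125] ⇒ [20, 35, 78, 126]
  VbrII GACAGTAA/7: at [0, 57] ⇒ [7, 64]

All cut coordinates (distinct, sorted): [7, 10, 20, 35, 64, 69, 70, 78, 87, 96, 102, 111, 116, 126, 137]

Fragments:
  7→10: 3 bp
  10→20: 10 bp
  20→35: 15 bp
  35→64: 29 bp
  64→69: 5 bp
  69→70: 1 bp
  70→78: 8 bp
  78→87: 9 bp
  87→96: 9 bp
  96→102: 6 bp
  102→111: 9 bp
  111→116: 5 bp
  116→126: 10 bp
  126→137: 11 bp
  137→7 (wrap): 144-137+7 = 14 bp

[1,3,5,5,6,8,9,9,9,10,10,11,14,15,29]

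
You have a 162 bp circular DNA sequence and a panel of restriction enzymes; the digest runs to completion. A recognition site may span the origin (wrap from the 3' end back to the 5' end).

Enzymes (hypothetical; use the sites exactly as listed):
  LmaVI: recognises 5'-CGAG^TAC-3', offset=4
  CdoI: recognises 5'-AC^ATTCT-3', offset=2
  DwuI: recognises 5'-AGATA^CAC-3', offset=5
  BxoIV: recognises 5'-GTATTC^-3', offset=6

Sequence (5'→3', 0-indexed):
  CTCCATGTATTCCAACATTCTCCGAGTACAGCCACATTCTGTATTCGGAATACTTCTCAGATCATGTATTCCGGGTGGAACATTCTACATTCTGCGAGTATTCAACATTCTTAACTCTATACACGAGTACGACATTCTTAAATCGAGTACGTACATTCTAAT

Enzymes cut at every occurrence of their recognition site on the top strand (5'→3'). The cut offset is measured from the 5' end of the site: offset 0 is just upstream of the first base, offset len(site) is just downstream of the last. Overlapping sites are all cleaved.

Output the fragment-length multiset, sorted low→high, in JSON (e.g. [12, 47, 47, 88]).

[3,4,6,7,7,9,10,10,11,14,15,20,21,25]

Scan for sites:
  LmaVI CGAGTAC/4: at [22, 123, 143] ⇒ [26, 127, 147]
  CdoI ACATTCT/2: at [14, 33, 79, 86, 104, 131, 152] ⇒ [16, 35, 81, 88, 106, 133, 154]
  DwuI (AGATACAC, off=5): no sites
  BxoIV GTATTC/6: at [6, 40, 65, 97] ⇒ [12, 46, 71, 103]

Pooled cuts: [12, 16, 26, 35, 46, 71, 81, 88, 103, 106, 127, 133, 147, 154]

Fragments:
  12→16: 4 bp
  16→26: 10 bp
  26→35: 9 bp
  35→46: 11 bp
  46→71: 25 bp
  71→81: 10 bp
  81→88: 7 bp
  88→103: 15 bp
  103→106: 3 bp
  106→127: 21 bp
  127→133: 6 bp
  133→147: 14 bp
  147→154: 7 bp
  154→12 (wrap): 162-154+12 = 20 bp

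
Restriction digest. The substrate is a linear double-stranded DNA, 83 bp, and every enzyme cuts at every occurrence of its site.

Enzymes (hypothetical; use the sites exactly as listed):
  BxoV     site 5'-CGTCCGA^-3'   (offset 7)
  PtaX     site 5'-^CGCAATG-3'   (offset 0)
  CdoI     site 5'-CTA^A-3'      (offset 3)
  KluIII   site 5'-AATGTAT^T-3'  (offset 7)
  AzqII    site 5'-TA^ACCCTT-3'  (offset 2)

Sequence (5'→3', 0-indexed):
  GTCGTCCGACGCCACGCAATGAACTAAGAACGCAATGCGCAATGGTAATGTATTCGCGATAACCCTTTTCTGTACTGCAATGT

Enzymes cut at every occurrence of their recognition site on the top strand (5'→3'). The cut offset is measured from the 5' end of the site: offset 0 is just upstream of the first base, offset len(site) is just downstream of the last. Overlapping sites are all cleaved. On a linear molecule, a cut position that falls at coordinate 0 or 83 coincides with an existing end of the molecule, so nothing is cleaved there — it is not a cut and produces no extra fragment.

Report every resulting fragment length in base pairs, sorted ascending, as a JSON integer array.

Site scan:
  BxoV (CGTCCGA, off=7): starts [2] → cuts [9]
  PtaX (CGCAATG, off=0): starts [14, 30, 37] → cuts [14, 30, 37]
  CdoI (CTAA, off=3): starts [23] → cuts [26]
  KluIII (AATGTATT, off=7): starts [46] → cuts [53]
  AzqII (TAACCCTT, off=2): starts [59] → cuts [61]

Pooled cuts: [9, 14, 26, 30, 37, 53, 61]

Fragments:
  [0,9): 9 bp
  [9,14): 5 bp
  [14,26): 12 bp
  [26,30): 4 bp
  [30,37): 7 bp
  [37,53): 16 bp
  [53,61): 8 bp
  [61,83): 22 bp

[4,5,7,8,9,12,16,22]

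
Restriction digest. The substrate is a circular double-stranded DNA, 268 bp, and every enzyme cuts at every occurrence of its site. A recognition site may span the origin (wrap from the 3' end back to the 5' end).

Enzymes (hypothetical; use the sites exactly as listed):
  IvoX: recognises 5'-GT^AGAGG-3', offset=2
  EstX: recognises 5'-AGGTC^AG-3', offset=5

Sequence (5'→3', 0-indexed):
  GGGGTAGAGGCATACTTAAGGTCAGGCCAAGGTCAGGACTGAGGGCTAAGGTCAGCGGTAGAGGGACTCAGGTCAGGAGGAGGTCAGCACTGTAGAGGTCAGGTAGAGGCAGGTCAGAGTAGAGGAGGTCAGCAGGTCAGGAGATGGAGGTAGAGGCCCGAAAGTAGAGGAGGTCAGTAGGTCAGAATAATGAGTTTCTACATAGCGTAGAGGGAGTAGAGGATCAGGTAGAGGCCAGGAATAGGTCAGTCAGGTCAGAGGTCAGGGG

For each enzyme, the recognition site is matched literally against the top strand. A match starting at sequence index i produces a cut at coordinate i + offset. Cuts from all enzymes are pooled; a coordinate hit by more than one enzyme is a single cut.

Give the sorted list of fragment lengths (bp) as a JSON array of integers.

[4,5,6,7,7,8,8,8,9,9,10,10,10,11,11,11,12,13,14,15,18,18,19,25]

Site scan:
  IvoX (GTAGAGG, off=2): starts [3, 57, 91, 102, 118, 149, 163, 206, 215, 227] → cuts [5, 59, 93, 104, 120, 151, 165, 208, 217, 229]
  EstX (AGGTCAG, off=5): starts [18, 29, 48, 69, 80, 95, 110, 125, 133, 170, 178, 242, 251, 258] → cuts [23, 34, 53, 74, 85, 100, 115, 130, 138, 175, 183, 247, 256, 263]

All cut coordinates (distinct, sorted): [5, 23, 34, 53, 59, 74, 85, 93, 100, 104, 115, 120, 130, 138, 151, 165, 175, 183, 208, 217, 229, 247, 256, 263]

Fragment lengths:
  5→23: 18 bp
  23→34: 11 bp
  34→53: 19 bp
  53→59: 6 bp
  59→74: 15 bp
  74→85: 11 bp
  85→93: 8 bp
  93→100: 7 bp
  100→104: 4 bp
  104→115: 11 bp
  115→120: 5 bp
  120→130: 10 bp
  130→138: 8 bp
  138→151: 13 bp
  151→165: 14 bp
  165→175: 10 bp
  175→183: 8 bp
  183→208: 25 bp
  208→217: 9 bp
  217→229: 12 bp
  229→247: 18 bp
  247→256: 9 bp
  256→263: 7 bp
  263→5 (wrap): 268-263+5 = 10 bp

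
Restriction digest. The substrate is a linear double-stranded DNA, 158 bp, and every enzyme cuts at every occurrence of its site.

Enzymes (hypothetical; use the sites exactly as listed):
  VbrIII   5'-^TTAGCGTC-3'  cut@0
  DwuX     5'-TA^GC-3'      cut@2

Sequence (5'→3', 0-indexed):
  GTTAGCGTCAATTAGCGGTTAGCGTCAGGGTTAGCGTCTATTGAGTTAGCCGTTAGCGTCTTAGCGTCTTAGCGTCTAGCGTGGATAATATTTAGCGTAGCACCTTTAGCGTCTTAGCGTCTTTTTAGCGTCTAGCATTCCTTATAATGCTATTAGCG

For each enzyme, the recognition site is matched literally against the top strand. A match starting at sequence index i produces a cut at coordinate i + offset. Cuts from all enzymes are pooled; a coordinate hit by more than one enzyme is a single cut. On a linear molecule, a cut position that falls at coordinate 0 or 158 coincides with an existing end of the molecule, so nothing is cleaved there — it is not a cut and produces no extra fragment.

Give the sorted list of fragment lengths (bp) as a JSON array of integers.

[1,3,3,3,3,3,3,3,3,3,3,4,4,5,5,5,5,6,7,7,8,9,10,15,16,21]

Scan for sites:
  VbrIII TTAGCGTC/0: at [1, 18, 30, 52, 60, 68, 105, 113, 124] ⇒ [1, 18, 30, 52, 60, 68, 105, 113, 124]
  DwuX TAGC/2: at [2, 12, 19, 31, 46, 53, 61, 69, 76, 92, 97, 106, 114, 125, 132, 153] ⇒ [4, 14, 21, 33, 48, 55, 63, 71, 78, 94, 99, 108, 116, 127, 134, 155]

All cut coordinates (distinct, sorted): [1, 4, 14, 18, 21, 30, 33, 48, 52, 55, 60, 63, 68, 71, 78, 94, 99, 105, 108, 113, 116, 124, 127, 134, 155]

Fragment lengths:
  [0,1): 1 bp
  [1,4): 3 bp
  [4,14): 10 bp
  [14,18): 4 bp
  [18,21): 3 bp
  [21,30): 9 bp
  [30,33): 3 bp
  [33,48): 15 bp
  [48,52): 4 bp
  [52,55): 3 bp
  [55,60): 5 bp
  [60,63): 3 bp
  [63,68): 5 bp
  [68,71): 3 bp
  [71,78): 7 bp
  [78,94): 16 bp
  [94,99): 5 bp
  [99,105): 6 bp
  [105,108): 3 bp
  [108,113): 5 bp
  [113,116): 3 bp
  [116,124): 8 bp
  [124,127): 3 bp
  [127,134): 7 bp
  [134,155): 21 bp
  [155,158): 3 bp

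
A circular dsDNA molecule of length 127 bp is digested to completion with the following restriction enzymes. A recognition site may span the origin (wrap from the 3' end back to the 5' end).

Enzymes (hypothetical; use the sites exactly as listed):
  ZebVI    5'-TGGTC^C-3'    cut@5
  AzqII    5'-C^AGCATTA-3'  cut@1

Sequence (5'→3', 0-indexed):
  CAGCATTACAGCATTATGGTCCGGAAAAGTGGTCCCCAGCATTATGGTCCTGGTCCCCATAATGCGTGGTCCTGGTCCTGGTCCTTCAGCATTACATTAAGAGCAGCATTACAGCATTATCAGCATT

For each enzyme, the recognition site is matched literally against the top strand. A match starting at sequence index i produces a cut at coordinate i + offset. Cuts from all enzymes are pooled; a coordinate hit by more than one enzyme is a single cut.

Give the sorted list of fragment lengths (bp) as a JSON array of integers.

Site scan:
  ZebVI (TGGTCC, off=5): starts [16, 29, 44, 50, 66, 72, 78] → cuts [21, 34, 49, 55, 71, 77, 83]
  AzqII (CAGCATTA, off=1): starts [0, 8, 36, 86, 103, 111] → cuts [1, 9, 37, 87, 104, 112]

All cut coordinates (distinct, sorted): [1, 9, 21, 34, 37, 49, 55, 71, 77, 83, 87, 104, 112]

Fragment lengths:
  1→9: 8 bp
  9→21: 12 bp
  21→34: 13 bp
  34→37: 3 bp
  37→49: 12 bp
  49→55: 6 bp
  55→71: 16 bp
  71→77: 6 bp
  77→83: 6 bp
  83→87: 4 bp
  87→104: 17 bp
  104→112: 8 bp
  112→1 (wrap): 127-112+1 = 16 bp

[3,4,6,6,6,8,8,12,12,13,16,16,17]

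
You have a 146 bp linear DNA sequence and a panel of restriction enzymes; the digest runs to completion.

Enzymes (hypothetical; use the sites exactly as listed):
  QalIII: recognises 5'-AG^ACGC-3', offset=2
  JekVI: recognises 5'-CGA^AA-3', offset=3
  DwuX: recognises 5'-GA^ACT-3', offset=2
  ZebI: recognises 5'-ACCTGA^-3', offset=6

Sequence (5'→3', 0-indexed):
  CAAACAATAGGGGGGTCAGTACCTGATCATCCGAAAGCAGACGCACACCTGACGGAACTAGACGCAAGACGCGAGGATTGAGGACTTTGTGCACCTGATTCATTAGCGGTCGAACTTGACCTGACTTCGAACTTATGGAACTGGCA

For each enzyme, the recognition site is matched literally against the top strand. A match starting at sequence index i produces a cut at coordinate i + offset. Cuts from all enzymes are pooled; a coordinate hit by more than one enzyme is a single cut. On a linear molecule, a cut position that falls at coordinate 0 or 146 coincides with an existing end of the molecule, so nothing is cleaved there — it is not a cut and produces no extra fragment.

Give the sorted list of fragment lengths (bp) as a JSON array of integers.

[4,5,6,6,7,7,8,9,11,12,15,26,30]

Site scan:
  QalIII (AGACGC, off=2): starts [38, 59, 66] → cuts [40, 61, 68]
  JekVI (CGAAA, off=3): starts [31] → cuts [34]
  DwuX (GAACT, off=2): starts [54, 111, 128, 137] → cuts [56, 113, 130, 139]
  ZebI (ACCTGA, off=6): starts [20, 46, 92, 118] → cuts [26, 52, 98, 124]

All cut coordinates (distinct, sorted): [26, 34, 40, 52, 56, 61, 68, 98, 113, 124, 130, 139]

Fragments:
  [0,26): 26 bp
  [26,34): 8 bp
  [34,40): 6 bp
  [40,52): 12 bp
  [52,56): 4 bp
  [56,61): 5 bp
  [61,68): 7 bp
  [68,98): 30 bp
  [98,113): 15 bp
  [113,124): 11 bp
  [124,130): 6 bp
  [130,139): 9 bp
  [139,146): 7 bp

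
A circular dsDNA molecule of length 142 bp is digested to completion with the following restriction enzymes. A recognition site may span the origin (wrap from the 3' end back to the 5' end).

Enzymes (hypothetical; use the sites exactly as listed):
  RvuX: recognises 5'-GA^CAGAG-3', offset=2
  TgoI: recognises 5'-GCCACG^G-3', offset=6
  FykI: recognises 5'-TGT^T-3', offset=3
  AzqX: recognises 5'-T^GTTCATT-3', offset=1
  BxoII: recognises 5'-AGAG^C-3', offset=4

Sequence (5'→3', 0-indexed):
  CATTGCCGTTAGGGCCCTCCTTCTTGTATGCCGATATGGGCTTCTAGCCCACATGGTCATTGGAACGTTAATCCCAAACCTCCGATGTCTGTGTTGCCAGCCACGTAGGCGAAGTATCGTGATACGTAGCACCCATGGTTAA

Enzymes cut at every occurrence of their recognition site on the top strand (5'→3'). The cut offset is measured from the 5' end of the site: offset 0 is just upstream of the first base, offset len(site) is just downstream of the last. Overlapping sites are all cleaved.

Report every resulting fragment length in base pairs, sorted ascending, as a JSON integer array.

[142]

Site scan:
  RvuX (GACAGAG, off=2): no sites
  TgoI (GCCACGG, off=6): no sites
  FykI (TGTT, off=3): starts [91] → cuts [94]
  AzqX (TGTTCATT, off=1): no sites
  BxoII (AGAGC, off=4): no sites

Pooled cuts: [94]

Fragments:
  94→94 (wrap): 142-94+94 = 142 bp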